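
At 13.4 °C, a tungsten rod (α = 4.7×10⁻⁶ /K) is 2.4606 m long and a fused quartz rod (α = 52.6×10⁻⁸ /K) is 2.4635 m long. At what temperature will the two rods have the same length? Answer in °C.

T = 295.8 °C

L₁(1 + α₁ΔT) = L₂(1 + α₂ΔT) ⇒ ΔT = (L₂ − L₁)/(α₁L₁ − α₂L₂)
L₂ − L₁ = 2.4635 − 2.4606 = 2.90×10⁻³ m
α₁L₁ − α₂L₂ = 4.7×10⁻⁶×2.4606 − 52.6×10⁻⁸×2.4635 = 1.0269019×10⁻⁵ m/K
ΔT = 2.90×10⁻³ / 1.0269019×10⁻⁵ = 282.403 K
T = 13.4 + 282.403 = 295.803 °C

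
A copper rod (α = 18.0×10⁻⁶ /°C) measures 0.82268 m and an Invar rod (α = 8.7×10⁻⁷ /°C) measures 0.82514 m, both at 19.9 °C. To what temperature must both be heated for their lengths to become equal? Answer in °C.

L₁(1 + α₁ΔT) = L₂(1 + α₂ΔT) ⇒ ΔT = (L₂ − L₁)/(α₁L₁ − α₂L₂)
L₂ − L₁ = 0.82514 − 0.82268 = 2.46×10⁻³ m
α₁L₁ − α₂L₂ = 18.0×10⁻⁶×0.82268 − 8.7×10⁻⁷×0.82514 = 1.40903682×10⁻⁵ m/K
ΔT = 2.46×10⁻³ / 1.40903682×10⁻⁵ = 174.587 K
T = 19.9 + 174.587 = 194.487 °C

T = 194.5 °C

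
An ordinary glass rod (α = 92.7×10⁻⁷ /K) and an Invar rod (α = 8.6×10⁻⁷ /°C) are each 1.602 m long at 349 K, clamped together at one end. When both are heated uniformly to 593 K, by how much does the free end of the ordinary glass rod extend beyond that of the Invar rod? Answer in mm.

3.29 mm

ΔT = 244 K
ordinary glass: ΔL = 92.7×10⁻⁷ × 1.602 m × 244 = 3.6235×10⁻³ m = 3.6235 mm
Invar: ΔL = 8.6×10⁻⁷ × 1.602 m × 244 = 3.3616×10⁻⁴ m = 0.33616 mm
difference = 3.6235 − 0.33616 = 3.28734 mm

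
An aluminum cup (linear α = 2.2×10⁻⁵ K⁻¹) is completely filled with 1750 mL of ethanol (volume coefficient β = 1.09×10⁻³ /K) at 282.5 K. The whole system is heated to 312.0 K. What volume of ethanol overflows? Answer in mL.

The cup also expands: β_container ≈ 3α = 6.6×10⁻⁵ /K
Net overflow = V₀(β_liq − 3α_cont)ΔT
β − 3α = 1.09×10⁻³ − 6.6×10⁻⁵ = 1.024×10⁻³ /K; ΔT = 29.5 K
ΔV = 1750 × 1.024×10⁻³ × 29.5 = 52.9 mL

52.9 mL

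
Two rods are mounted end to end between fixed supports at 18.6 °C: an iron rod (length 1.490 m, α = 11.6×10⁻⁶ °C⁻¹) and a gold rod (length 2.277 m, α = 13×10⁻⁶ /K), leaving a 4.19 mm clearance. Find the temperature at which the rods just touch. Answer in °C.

α₁L₁ = 1.7284×10⁻⁵ m/K, α₂L₂ = 2.9601×10⁻⁵ m/K → total 4.6885×10⁻⁵ m/K
ΔT = g/(α₁L₁+α₂L₂) = 4.19×10⁻³ / 4.6885×10⁻⁵ = 89.37 K
T = 18.6 + 89.37 = 107.97 °C

T = 108 °C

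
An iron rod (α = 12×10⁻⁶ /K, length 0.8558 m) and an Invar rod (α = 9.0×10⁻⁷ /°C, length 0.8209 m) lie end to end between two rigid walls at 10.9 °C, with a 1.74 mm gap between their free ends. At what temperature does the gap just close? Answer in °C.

α₁L₁ = 1.02696×10⁻⁵ m/K, α₂L₂ = 7.3881×10⁻⁷ m/K → total 1.100841×10⁻⁵ m/K
ΔT = g/(α₁L₁+α₂L₂) = 1.74×10⁻³ / 1.100841×10⁻⁵ = 158.06 K
T = 10.9 + 158.06 = 168.96 °C

T = 169 °C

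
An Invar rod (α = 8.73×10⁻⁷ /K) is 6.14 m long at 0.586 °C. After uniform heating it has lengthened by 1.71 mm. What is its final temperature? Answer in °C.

ΔL = αL₀ΔT ⇒ ΔT = ΔL / (αL₀)
ΔT = 1.71×10⁻³ m / (8.73×10⁻⁷ × 6.14 m) = 319.017 K
T = 0.586 + 319.017 = 319.603 °C

T = 320 °C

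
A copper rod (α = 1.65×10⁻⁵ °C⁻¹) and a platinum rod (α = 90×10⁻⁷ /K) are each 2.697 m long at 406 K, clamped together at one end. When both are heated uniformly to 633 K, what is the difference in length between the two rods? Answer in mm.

4.59 mm

ΔT = 227 K
copper: ΔL = 1.65×10⁻⁵ × 2.697 m × 227 = 1.0102×10⁻² m = 10.102 mm
platinum: ΔL = 90×10⁻⁷ × 2.697 m × 227 = 5.5100×10⁻³ m = 5.5100 mm
difference = 10.102 − 5.5100 = 4.592 mm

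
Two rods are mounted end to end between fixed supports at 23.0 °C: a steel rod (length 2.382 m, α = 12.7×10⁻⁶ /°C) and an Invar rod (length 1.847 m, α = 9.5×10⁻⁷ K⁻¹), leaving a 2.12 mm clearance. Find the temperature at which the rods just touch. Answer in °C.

Gap closes when ΔL₁ + ΔL₂ = 2.12 mm = 2.12×10⁻³ m
(α₁L₁ + α₂L₂)ΔT = g
α₁L₁ + α₂L₂ = 12.7×10⁻⁶×2.382 + 9.5×10⁻⁷×1.847 = 3.200605×10⁻⁵ m/K
ΔT = 2.12×10⁻³ / 3.200605×10⁻⁵ = 66.237 K
T = 23.0 + 66.237 = 89.237 °C

T = 89.2 °C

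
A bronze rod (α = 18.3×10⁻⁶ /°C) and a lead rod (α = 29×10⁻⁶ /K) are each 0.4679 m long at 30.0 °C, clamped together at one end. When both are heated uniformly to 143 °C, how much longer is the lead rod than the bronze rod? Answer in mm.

0.566 mm

ΔT = 113.0 K
bronze: ΔL = 18.3×10⁻⁶ × 0.4679 m × 113.0 = 9.6757×10⁻⁴ m = 0.96757 mm
lead: ΔL = 29×10⁻⁶ × 0.4679 m × 113.0 = 1.5333×10⁻³ m = 1.5333 mm
difference = 1.5333 − 0.96757 = 0.56573 mm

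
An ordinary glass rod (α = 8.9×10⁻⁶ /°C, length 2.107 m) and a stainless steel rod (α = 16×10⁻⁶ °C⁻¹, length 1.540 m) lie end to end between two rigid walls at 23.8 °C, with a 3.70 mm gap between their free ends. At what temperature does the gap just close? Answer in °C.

T = 109 °C

Gap closes when ΔL₁ + ΔL₂ = 3.70 mm = 3.70×10⁻³ m
(α₁L₁ + α₂L₂)ΔT = g
α₁L₁ + α₂L₂ = 8.9×10⁻⁶×2.107 + 16×10⁻⁶×1.540 = 4.33923×10⁻⁵ m/K
ΔT = 3.70×10⁻³ / 4.33923×10⁻⁵ = 85.27 K
T = 23.8 + 85.27 = 109.07 °C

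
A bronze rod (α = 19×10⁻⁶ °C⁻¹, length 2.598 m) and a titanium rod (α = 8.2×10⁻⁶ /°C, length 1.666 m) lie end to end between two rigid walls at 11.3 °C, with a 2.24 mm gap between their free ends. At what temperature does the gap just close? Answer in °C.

T = 46.8 °C

α₁L₁ = 4.9362×10⁻⁵ m/K, α₂L₂ = 1.36612×10⁻⁵ m/K → total 6.30232×10⁻⁵ m/K
ΔT = g/(α₁L₁+α₂L₂) = 2.24×10⁻³ / 6.30232×10⁻⁵ = 35.542 K
T = 11.3 + 35.542 = 46.842 °C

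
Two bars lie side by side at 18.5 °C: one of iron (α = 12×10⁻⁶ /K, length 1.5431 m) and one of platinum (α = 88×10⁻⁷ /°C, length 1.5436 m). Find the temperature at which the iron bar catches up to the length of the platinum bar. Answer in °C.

T = 119.8 °C

L₁(1 + α₁ΔT) = L₂(1 + α₂ΔT) ⇒ ΔT = (L₂ − L₁)/(α₁L₁ − α₂L₂)
L₂ − L₁ = 1.5436 − 1.5431 = 5.00×10⁻⁴ m
α₁L₁ − α₂L₂ = 12×10⁻⁶×1.5431 − 88×10⁻⁷×1.5436 = 4.93352×10⁻⁶ m/K
ΔT = 5.00×10⁻⁴ / 4.93352×10⁻⁶ = 101.348 K
T = 18.5 + 101.348 = 119.848 °C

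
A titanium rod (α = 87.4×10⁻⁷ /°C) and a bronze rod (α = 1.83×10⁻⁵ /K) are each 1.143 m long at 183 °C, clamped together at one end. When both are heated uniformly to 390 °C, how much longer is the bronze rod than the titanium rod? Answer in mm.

2.26 mm

ΔT = 207 K
titanium: ΔL = 87.4×10⁻⁷ × 1.143 m × 207 = 2.0679×10⁻³ m = 2.0679 mm
bronze: ΔL = 1.83×10⁻⁵ × 1.143 m × 207 = 4.3298×10⁻³ m = 4.3298 mm
difference = 4.3298 − 2.0679 = 2.2619 mm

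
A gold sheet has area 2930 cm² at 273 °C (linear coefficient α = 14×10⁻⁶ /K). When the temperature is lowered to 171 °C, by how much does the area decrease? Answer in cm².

Area coefficient ≈ 2α; |ΔT| = 102 K
ΔA = 2αA₀ΔT = 2(14×10⁻⁶)(2930)(102) = 8.37 cm²

ΔA = 8.37 cm²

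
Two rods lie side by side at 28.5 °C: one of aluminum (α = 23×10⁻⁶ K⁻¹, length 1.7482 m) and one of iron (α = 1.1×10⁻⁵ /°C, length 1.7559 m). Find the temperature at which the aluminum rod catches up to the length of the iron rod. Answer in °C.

T = 397.0 °C

L₁(1 + α₁ΔT) = L₂(1 + α₂ΔT) ⇒ ΔT = (L₂ − L₁)/(α₁L₁ − α₂L₂)
L₂ − L₁ = 1.7559 − 1.7482 = 7.70×10⁻³ m
α₁L₁ − α₂L₂ = 23×10⁻⁶×1.7482 − 1.1×10⁻⁵×1.7559 = 2.08937×10⁻⁵ m/K
ΔT = 7.70×10⁻³ / 2.08937×10⁻⁵ = 368.532 K
T = 28.5 + 368.532 = 397.032 °C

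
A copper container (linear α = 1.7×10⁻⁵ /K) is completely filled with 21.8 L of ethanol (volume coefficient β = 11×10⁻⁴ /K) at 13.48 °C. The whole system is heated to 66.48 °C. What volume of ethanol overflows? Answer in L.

The container also expands: β_container ≈ 3α = 5.1×10⁻⁵ /K
Net overflow = V₀(β_liq − 3α_cont)ΔT
β − 3α = 1.10×10⁻³ − 5.1×10⁻⁵ = 1.049×10⁻³ /K; ΔT = 53.00 K
ΔV = 21.8 × 1.049×10⁻³ × 53.00 = 1.21 L

1.21 L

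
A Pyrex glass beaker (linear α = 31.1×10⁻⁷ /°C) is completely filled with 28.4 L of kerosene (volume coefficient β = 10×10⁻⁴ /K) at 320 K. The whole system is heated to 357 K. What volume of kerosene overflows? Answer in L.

1.04 L

The beaker also expands: β_container ≈ 3α = 9.33×10⁻⁶ /K
Net overflow = V₀(β_liq − 3α_cont)ΔT
β − 3α = 1.00×10⁻³ − 9.33×10⁻⁶ = 9.9067×10⁻⁴ /K; ΔT = 37 K
ΔV = 28.4 × 9.9067×10⁻⁴ × 37 = 1.04 L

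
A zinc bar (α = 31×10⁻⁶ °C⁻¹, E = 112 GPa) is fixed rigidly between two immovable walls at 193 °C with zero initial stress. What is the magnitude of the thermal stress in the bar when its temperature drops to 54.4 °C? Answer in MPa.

Fully constrained: the free strain ε = αΔT is blocked, so σ = Eε = EαΔT.
|ΔT| = 138.6 K
σ = 112×10⁹ × 31×10⁻⁶ × 138.6 = 4.81×10⁸ Pa

σ = 481 MPa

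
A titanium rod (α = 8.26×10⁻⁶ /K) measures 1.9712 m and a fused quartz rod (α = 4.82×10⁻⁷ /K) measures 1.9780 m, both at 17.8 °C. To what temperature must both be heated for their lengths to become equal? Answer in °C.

T = 461.4 °C

Equal length when α₁L₁ΔT − α₂L₂ΔT = L₂ − L₁ = 6.80×10⁻³ m
α₁L₁ = 1.6282112×10⁻⁵, α₂L₂ = 9.53396×10⁻⁷ → Δ(αL) = 1.5328716×10⁻⁵ m/K
ΔT = 6.80×10⁻³ / 1.5328716×10⁻⁵ = 443.612 K, so T = 17.8 + 443.612 = 461.412 °C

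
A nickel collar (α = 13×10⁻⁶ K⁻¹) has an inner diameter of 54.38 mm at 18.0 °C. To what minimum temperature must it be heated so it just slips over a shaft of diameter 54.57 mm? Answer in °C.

Required Δd = 54.57 − 54.38 = 0.19 mm
Δd = αd₀ΔT ⇒ ΔT = Δd/(αd₀) = 0.19 / (13×10⁻⁶ × 54.38) = 268.76 K
T_min = 18.0 + 268.76 = 286.76 °C

T = 287 °C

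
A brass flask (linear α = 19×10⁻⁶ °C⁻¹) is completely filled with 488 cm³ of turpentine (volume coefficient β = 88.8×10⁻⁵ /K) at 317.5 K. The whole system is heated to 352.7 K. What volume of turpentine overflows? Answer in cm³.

The flask also expands: β_container ≈ 3α = 5.7×10⁻⁵ /K
Net overflow = V₀(β_liq − 3α_cont)ΔT
β − 3α = 8.88×10⁻⁴ − 5.7×10⁻⁵ = 8.31×10⁻⁴ /K; ΔT = 35.2 K
ΔV = 488 × 8.31×10⁻⁴ × 35.2 = 14.3 cm³

14.3 cm³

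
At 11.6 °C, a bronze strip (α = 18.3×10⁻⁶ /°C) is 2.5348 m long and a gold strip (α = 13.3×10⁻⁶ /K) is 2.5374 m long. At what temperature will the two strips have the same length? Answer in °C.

T = 217.3 °C

Equal length when α₁L₁ΔT − α₂L₂ΔT = L₂ − L₁ = 2.60×10⁻³ m
α₁L₁ = 4.638684×10⁻⁵, α₂L₂ = 3.374742×10⁻⁵ → Δ(αL) = 1.263942×10⁻⁵ m/K
ΔT = 2.60×10⁻³ / 1.263942×10⁻⁵ = 205.706 K, so T = 11.6 + 205.706 = 217.306 °C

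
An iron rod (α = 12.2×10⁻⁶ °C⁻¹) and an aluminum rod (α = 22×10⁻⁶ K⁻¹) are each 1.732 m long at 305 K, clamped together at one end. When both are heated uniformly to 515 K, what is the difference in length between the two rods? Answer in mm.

3.56 mm

ΔT = 210 K
iron: ΔL = 12.2×10⁻⁶ × 1.732 m × 210 = 4.4374×10⁻³ m = 4.4374 mm
aluminum: ΔL = 22×10⁻⁶ × 1.732 m × 210 = 8.0018×10⁻³ m = 8.0018 mm
difference = 8.0018 − 4.4374 = 3.5644 mm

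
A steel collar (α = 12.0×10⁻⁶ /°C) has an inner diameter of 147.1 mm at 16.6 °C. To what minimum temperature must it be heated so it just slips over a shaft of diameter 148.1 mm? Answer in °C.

T = 583 °C

Required Δd = 148.1 − 147.1 = 1.0 mm
Δd = αd₀ΔT ⇒ ΔT = Δd/(αd₀) = 1.0 / (12.0×10⁻⁶ × 147.1) = 566.51 K
T_min = 16.6 + 566.51 = 583.11 °C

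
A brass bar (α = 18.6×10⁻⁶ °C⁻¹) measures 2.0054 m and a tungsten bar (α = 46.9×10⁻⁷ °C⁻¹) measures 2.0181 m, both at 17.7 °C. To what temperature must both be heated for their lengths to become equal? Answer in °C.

L₁(1 + α₁ΔT) = L₂(1 + α₂ΔT) ⇒ ΔT = (L₂ − L₁)/(α₁L₁ − α₂L₂)
L₂ − L₁ = 2.0181 − 2.0054 = 1.27×10⁻² m
α₁L₁ − α₂L₂ = 18.6×10⁻⁶×2.0054 − 46.9×10⁻⁷×2.0181 = 2.7835551×10⁻⁵ m/K
ΔT = 1.27×10⁻² / 2.7835551×10⁻⁵ = 456.251 K
T = 17.7 + 456.251 = 473.951 °C

T = 474.0 °C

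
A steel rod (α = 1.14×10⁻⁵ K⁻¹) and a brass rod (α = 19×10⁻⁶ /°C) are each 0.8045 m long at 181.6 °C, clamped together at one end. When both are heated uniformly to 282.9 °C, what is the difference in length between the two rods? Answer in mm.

0.619 mm

ΔT = 101.3 K
steel: ΔL = 1.14×10⁻⁵ × 0.8045 m × 101.3 = 9.2905×10⁻⁴ m = 0.92905 mm
brass: ΔL = 19×10⁻⁶ × 0.8045 m × 101.3 = 1.5484×10⁻³ m = 1.5484 mm
difference = 1.5484 − 0.92905 = 0.61935 mm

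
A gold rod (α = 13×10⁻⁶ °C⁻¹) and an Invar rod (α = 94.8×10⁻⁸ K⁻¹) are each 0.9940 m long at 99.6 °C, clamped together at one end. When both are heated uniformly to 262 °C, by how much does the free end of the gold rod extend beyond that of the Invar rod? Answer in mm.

ΔT = 162.4 K
gold: ΔL = 13×10⁻⁶ × 0.9940 m × 162.4 = 2.0985×10⁻³ m = 2.0985 mm
Invar: ΔL = 94.8×10⁻⁸ × 0.9940 m × 162.4 = 1.5303×10⁻⁴ m = 0.15303 mm
difference = 2.0985 − 0.15303 = 1.94547 mm

1.95 mm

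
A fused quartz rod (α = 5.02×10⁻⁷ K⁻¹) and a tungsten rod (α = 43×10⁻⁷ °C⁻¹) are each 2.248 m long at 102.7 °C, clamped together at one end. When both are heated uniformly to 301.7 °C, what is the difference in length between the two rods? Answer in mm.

1.70 mm

ΔT = 199.0 K
fused quartz: ΔL = 5.02×10⁻⁷ × 2.248 m × 199.0 = 2.2457×10⁻⁴ m = 0.22457 mm
tungsten: ΔL = 43×10⁻⁷ × 2.248 m × 199.0 = 1.9236×10⁻³ m = 1.9236 mm
difference = 1.9236 − 0.22457 = 1.69903 mm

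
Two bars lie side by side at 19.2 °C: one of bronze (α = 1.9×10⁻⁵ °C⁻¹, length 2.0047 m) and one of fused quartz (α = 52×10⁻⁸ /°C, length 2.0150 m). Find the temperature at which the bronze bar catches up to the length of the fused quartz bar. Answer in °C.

Equal length when α₁L₁ΔT − α₂L₂ΔT = L₂ − L₁ = 1.03×10⁻² m
α₁L₁ = 3.80893×10⁻⁵, α₂L₂ = 1.0478×10⁻⁶ → Δ(αL) = 3.70415×10⁻⁵ m/K
ΔT = 1.03×10⁻² / 3.70415×10⁻⁵ = 278.066 K, so T = 19.2 + 278.066 = 297.266 °C

T = 297.3 °C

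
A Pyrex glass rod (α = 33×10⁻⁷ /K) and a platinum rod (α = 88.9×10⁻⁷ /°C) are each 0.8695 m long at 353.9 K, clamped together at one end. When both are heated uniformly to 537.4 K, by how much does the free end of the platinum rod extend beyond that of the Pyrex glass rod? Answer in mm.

0.892 mm

ΔT = 183.5 K
Pyrex glass: ΔL = 33×10⁻⁷ × 0.8695 m × 183.5 = 5.2653×10⁻⁴ m = 0.52653 mm
platinum: ΔL = 88.9×10⁻⁷ × 0.8695 m × 183.5 = 1.4184×10⁻³ m = 1.4184 mm
difference = 1.4184 − 0.52653 = 0.89187 mm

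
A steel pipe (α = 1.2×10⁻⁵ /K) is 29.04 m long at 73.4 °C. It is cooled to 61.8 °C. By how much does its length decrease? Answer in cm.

|ΔT| = |61.8 − 73.4| = 11.6 K
ΔL = αL₀ΔT = (1.2×10⁻⁵)(29.04)(11.6) = 4.04×10⁻³ m

ΔL = 0.404 cm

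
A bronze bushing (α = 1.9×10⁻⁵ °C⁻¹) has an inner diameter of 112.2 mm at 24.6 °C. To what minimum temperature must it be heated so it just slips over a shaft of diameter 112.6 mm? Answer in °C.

Required Δd = 112.6 − 112.2 = 0.4 mm
Δd = αd₀ΔT ⇒ ΔT = Δd/(αd₀) = 0.4 / (1.9×10⁻⁵ × 112.2) = 187.63 K
T_min = 24.6 + 187.63 = 212.23 °C

T = 212 °C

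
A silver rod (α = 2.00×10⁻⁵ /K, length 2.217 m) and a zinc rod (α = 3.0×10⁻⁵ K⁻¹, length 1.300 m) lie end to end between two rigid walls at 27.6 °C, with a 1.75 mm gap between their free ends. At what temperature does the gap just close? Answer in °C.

α₁L₁ = 4.434×10⁻⁵ m/K, α₂L₂ = 3.900×10⁻⁵ m/K → total 8.334×10⁻⁵ m/K
ΔT = g/(α₁L₁+α₂L₂) = 1.75×10⁻³ / 8.334×10⁻⁵ = 20.998 K
T = 27.6 + 20.998 = 48.598 °C

T = 48.6 °C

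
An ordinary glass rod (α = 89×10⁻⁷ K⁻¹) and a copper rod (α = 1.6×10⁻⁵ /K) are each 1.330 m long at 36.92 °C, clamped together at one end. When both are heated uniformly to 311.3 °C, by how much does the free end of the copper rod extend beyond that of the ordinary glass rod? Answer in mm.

2.59 mm

ΔT = 274.38 K
ordinary glass: ΔL = 89×10⁻⁷ × 1.330 m × 274.38 = 3.2478×10⁻³ m = 3.2478 mm
copper: ΔL = 1.6×10⁻⁵ × 1.330 m × 274.38 = 5.8388×10⁻³ m = 5.8388 mm
difference = 5.8388 − 3.2478 = 2.5910 mm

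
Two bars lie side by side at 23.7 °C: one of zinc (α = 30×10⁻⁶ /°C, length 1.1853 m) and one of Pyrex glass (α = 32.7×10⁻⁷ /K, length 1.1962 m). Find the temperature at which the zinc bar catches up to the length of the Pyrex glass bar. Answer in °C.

Equal length when α₁L₁ΔT − α₂L₂ΔT = L₂ − L₁ = 1.09×10⁻² m
α₁L₁ = 3.5559×10⁻⁵, α₂L₂ = 3.911574×10⁻⁶ → Δ(αL) = 3.1647426×10⁻⁵ m/K
ΔT = 1.09×10⁻² / 3.1647426×10⁻⁵ = 344.420 K, so T = 23.7 + 344.420 = 368.120 °C

T = 368.1 °C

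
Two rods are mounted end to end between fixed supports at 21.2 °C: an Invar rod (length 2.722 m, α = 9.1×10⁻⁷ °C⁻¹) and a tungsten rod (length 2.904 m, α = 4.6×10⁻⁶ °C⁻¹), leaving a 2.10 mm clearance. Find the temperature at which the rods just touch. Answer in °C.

Gap closes when ΔL₁ + ΔL₂ = 2.10 mm = 2.10×10⁻³ m
(α₁L₁ + α₂L₂)ΔT = g
α₁L₁ + α₂L₂ = 9.1×10⁻⁷×2.722 + 4.6×10⁻⁶×2.904 = 1.583542×10⁻⁵ m/K
ΔT = 2.10×10⁻³ / 1.583542×10⁻⁵ = 132.61 K
T = 21.2 + 132.61 = 153.81 °C

T = 154 °C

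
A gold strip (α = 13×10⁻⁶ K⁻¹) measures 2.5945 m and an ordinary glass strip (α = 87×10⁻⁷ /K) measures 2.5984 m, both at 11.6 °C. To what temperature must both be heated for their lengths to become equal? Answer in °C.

L₁(1 + α₁ΔT) = L₂(1 + α₂ΔT) ⇒ ΔT = (L₂ − L₁)/(α₁L₁ − α₂L₂)
L₂ − L₁ = 2.5984 − 2.5945 = 3.90×10⁻³ m
α₁L₁ − α₂L₂ = 13×10⁻⁶×2.5945 − 87×10⁻⁷×2.5984 = 1.112242×10⁻⁵ m/K
ΔT = 3.90×10⁻³ / 1.112242×10⁻⁵ = 350.643 K
T = 11.6 + 350.643 = 362.243 °C

T = 362.2 °C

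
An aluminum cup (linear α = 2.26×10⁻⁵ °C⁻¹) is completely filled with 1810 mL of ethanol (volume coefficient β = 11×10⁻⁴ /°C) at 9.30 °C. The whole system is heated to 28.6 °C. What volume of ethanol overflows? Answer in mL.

36.1 mL

The cup also expands: β_container ≈ 3α = 6.78×10⁻⁵ /K
Net overflow = V₀(β_liq − 3α_cont)ΔT
β − 3α = 1.10×10⁻³ − 6.78×10⁻⁵ = 1.0322×10⁻³ /K; ΔT = 19.30 K
ΔV = 1810 × 1.0322×10⁻³ × 19.30 = 36.1 mL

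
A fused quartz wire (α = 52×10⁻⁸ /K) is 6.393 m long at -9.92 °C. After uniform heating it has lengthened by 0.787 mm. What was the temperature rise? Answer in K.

ΔT = 237 K

ΔL = αL₀ΔT ⇒ ΔT = ΔL / (αL₀)
ΔT = 0.787×10⁻³ m / (52×10⁻⁸ × 6.393 m) = 236.74 K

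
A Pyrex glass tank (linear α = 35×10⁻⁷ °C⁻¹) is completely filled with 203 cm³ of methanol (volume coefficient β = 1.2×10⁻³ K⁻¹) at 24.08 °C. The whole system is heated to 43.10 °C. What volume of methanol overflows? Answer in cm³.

The tank also expands: β_container ≈ 3α = 1.05×10⁻⁵ /K
Net overflow = V₀(β_liq − 3α_cont)ΔT
β − 3α = 1.20×10⁻³ − 1.05×10⁻⁵ = 1.1895×10⁻³ /K; ΔT = 19.02 K
ΔV = 203 × 1.1895×10⁻³ × 19.02 = 4.59 cm³

4.59 cm³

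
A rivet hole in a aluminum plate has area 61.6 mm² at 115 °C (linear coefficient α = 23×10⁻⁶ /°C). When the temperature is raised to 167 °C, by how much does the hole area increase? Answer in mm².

ΔA = 0.147 mm²

Area coefficient ≈ 2α; |ΔT| = 52 K
ΔA = 2αA₀ΔT = 2(23×10⁻⁶)(61.6)(52) = 0.147 mm²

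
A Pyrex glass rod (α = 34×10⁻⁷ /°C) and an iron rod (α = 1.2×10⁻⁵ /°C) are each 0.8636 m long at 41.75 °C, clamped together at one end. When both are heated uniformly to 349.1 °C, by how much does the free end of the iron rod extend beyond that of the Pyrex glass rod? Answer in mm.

2.28 mm

ΔT = 307.35 K
Pyrex glass: ΔL = 34×10⁻⁷ × 0.8636 m × 307.35 = 9.0245×10⁻⁴ m = 0.90245 mm
iron: ΔL = 1.2×10⁻⁵ × 0.8636 m × 307.35 = 3.1851×10⁻³ m = 3.1851 mm
difference = 3.1851 − 0.90245 = 2.28265 mm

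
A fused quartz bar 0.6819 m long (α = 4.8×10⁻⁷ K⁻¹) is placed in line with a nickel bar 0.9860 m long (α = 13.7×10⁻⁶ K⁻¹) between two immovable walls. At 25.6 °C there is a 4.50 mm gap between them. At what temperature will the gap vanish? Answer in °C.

Gap closes when ΔL₁ + ΔL₂ = 4.50 mm = 4.50×10⁻³ m
(α₁L₁ + α₂L₂)ΔT = g
α₁L₁ + α₂L₂ = 4.8×10⁻⁷×0.6819 + 13.7×10⁻⁶×0.9860 = 1.3835512×10⁻⁵ m/K
ΔT = 4.50×10⁻³ / 1.3835512×10⁻⁵ = 325.25 K
T = 25.6 + 325.25 = 350.85 °C

T = 351 °C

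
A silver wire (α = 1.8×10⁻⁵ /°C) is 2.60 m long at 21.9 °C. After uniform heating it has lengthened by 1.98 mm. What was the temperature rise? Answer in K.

ΔT = 42.3 K

ΔL = αL₀ΔT ⇒ ΔT = ΔL / (αL₀)
ΔT = 1.98×10⁻³ m / (1.8×10⁻⁵ × 2.60 m) = 42.308 K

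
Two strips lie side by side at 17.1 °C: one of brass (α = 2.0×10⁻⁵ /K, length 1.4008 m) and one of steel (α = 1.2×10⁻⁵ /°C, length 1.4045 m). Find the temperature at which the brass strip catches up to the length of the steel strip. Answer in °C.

Equal length when α₁L₁ΔT − α₂L₂ΔT = L₂ − L₁ = 3.70×10⁻³ m
α₁L₁ = 2.8016×10⁻⁵, α₂L₂ = 1.6854×10⁻⁵ → Δ(αL) = 1.1162×10⁻⁵ m/K
ΔT = 3.70×10⁻³ / 1.1162×10⁻⁵ = 331.482 K, so T = 17.1 + 331.482 = 348.582 °C

T = 348.6 °C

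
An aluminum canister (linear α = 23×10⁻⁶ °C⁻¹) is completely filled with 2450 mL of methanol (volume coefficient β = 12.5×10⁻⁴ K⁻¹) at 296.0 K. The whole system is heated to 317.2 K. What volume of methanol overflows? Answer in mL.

The canister also expands: β_container ≈ 3α = 6.9×10⁻⁵ /K
Net overflow = V₀(β_liq − 3α_cont)ΔT
β − 3α = 1.25×10⁻³ − 6.9×10⁻⁵ = 1.181×10⁻³ /K; ΔT = 21.2 K
ΔV = 2450 × 1.181×10⁻³ × 21.2 = 61.3 mL

61.3 mL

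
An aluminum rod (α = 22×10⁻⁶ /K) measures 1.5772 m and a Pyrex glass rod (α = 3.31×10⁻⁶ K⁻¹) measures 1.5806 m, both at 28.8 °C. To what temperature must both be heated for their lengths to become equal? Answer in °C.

T = 144.2 °C

L₁(1 + α₁ΔT) = L₂(1 + α₂ΔT) ⇒ ΔT = (L₂ − L₁)/(α₁L₁ − α₂L₂)
L₂ − L₁ = 1.5806 − 1.5772 = 3.40×10⁻³ m
α₁L₁ − α₂L₂ = 22×10⁻⁶×1.5772 − 3.31×10⁻⁶×1.5806 = 2.9466614×10⁻⁵ m/K
ΔT = 3.40×10⁻³ / 2.9466614×10⁻⁵ = 115.385 K
T = 28.8 + 115.385 = 144.185 °C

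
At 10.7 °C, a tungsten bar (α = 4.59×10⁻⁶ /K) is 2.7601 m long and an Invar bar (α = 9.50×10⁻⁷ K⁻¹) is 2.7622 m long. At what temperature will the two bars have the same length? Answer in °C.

L₁(1 + α₁ΔT) = L₂(1 + α₂ΔT) ⇒ ΔT = (L₂ − L₁)/(α₁L₁ − α₂L₂)
L₂ − L₁ = 2.7622 − 2.7601 = 2.10×10⁻³ m
α₁L₁ − α₂L₂ = 4.59×10⁻⁶×2.7601 − 9.50×10⁻⁷×2.7622 = 1.0044769×10⁻⁵ m/K
ΔT = 2.10×10⁻³ / 1.0044769×10⁻⁵ = 209.064 K
T = 10.7 + 209.064 = 219.764 °C

T = 219.8 °C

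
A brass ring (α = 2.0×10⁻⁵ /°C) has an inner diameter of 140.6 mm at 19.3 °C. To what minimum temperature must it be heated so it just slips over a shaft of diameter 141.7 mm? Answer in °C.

Required Δd = 141.7 − 140.6 = 1.1 mm
Δd = αd₀ΔT ⇒ ΔT = Δd/(αd₀) = 1.1 / (2.0×10⁻⁵ × 140.6) = 391.18 K
T_min = 19.3 + 391.18 = 410.48 °C

T = 410 °C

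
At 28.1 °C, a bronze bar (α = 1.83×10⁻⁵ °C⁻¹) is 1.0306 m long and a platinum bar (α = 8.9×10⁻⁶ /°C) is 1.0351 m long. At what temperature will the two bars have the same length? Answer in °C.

T = 494.5 °C

L₁(1 + α₁ΔT) = L₂(1 + α₂ΔT) ⇒ ΔT = (L₂ − L₁)/(α₁L₁ − α₂L₂)
L₂ − L₁ = 1.0351 − 1.0306 = 4.50×10⁻³ m
α₁L₁ − α₂L₂ = 1.83×10⁻⁵×1.0306 − 8.9×10⁻⁶×1.0351 = 9.64759×10⁻⁶ m/K
ΔT = 4.50×10⁻³ / 9.64759×10⁻⁶ = 466.438 K
T = 28.1 + 466.438 = 494.538 °C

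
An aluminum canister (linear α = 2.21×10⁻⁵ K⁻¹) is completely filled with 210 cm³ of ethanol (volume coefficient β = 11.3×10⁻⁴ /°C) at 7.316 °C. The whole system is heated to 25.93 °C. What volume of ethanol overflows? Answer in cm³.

4.16 cm³

The canister also expands: β_container ≈ 3α = 6.63×10⁻⁵ /K
Net overflow = V₀(β_liq − 3α_cont)ΔT
β − 3α = 1.13×10⁻³ − 6.63×10⁻⁵ = 1.0637×10⁻³ /K; ΔT = 18.614 K
ΔV = 210 × 1.0637×10⁻³ × 18.614 = 4.16 cm³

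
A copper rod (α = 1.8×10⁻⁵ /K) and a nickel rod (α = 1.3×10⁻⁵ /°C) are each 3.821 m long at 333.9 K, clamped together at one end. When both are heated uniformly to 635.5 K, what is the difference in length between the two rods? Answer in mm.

ΔT = 301.6 K
copper: ΔL = 1.8×10⁻⁵ × 3.821 m × 301.6 = 2.0743×10⁻² m = 20.743 mm
nickel: ΔL = 1.3×10⁻⁵ × 3.821 m × 301.6 = 1.4981×10⁻² m = 14.981 mm
difference = 20.743 − 14.981 = 5.762 mm

5.76 mm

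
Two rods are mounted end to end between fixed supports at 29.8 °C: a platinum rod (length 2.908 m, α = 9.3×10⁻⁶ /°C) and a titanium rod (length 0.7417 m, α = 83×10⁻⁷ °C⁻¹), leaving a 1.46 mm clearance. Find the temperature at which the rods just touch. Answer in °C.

T = 73.8 °C

Gap closes when ΔL₁ + ΔL₂ = 1.46 mm = 1.46×10⁻³ m
(α₁L₁ + α₂L₂)ΔT = g
α₁L₁ + α₂L₂ = 9.3×10⁻⁶×2.908 + 83×10⁻⁷×0.7417 = 3.320051×10⁻⁵ m/K
ΔT = 1.46×10⁻³ / 3.320051×10⁻⁵ = 43.975 K
T = 29.8 + 43.975 = 73.775 °C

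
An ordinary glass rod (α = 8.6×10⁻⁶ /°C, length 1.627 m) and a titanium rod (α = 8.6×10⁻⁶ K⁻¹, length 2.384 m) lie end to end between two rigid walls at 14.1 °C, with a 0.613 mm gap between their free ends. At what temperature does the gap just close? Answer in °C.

α₁L₁ = 1.39922×10⁻⁵ m/K, α₂L₂ = 2.05024×10⁻⁵ m/K → total 3.44946×10⁻⁵ m/K
ΔT = g/(α₁L₁+α₂L₂) = 6.13×10⁻⁴ / 3.44946×10⁻⁵ = 17.771 K
T = 14.1 + 17.771 = 31.871 °C

T = 31.9 °C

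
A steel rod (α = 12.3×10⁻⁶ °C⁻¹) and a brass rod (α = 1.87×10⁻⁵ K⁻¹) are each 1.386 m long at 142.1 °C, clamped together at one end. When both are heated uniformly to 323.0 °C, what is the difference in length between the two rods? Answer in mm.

ΔT = 180.9 K
steel: ΔL = 12.3×10⁻⁶ × 1.386 m × 180.9 = 3.0839×10⁻³ m = 3.0839 mm
brass: ΔL = 1.87×10⁻⁵ × 1.386 m × 180.9 = 4.6886×10⁻³ m = 4.6886 mm
difference = 4.6886 − 3.0839 = 1.6047 mm

1.60 mm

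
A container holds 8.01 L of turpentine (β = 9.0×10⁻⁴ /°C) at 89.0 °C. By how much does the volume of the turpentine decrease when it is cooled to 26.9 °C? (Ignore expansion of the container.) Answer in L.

|ΔT| = |26.9 − 89.0| = 62.1 K
ΔV = βV₀ΔT = (9.0×10⁻⁴)(8.01)(62.1) = 0.448 L

ΔV = 0.448 L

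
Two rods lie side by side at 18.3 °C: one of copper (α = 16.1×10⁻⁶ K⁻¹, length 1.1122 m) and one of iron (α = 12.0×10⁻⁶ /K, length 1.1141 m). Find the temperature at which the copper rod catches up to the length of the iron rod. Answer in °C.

T = 437.1 °C

Equal length when α₁L₁ΔT − α₂L₂ΔT = L₂ − L₁ = 1.90×10⁻³ m
α₁L₁ = 1.790642×10⁻⁵, α₂L₂ = 1.33692×10⁻⁵ → Δ(αL) = 4.53722×10⁻⁶ m/K
ΔT = 1.90×10⁻³ / 4.53722×10⁻⁶ = 418.759 K, so T = 18.3 + 418.759 = 437.059 °C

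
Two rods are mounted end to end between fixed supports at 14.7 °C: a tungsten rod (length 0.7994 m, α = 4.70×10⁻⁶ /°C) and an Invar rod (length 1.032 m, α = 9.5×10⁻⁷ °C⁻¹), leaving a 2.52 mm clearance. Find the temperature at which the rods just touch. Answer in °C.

Gap closes when ΔL₁ + ΔL₂ = 2.52 mm = 2.52×10⁻³ m
(α₁L₁ + α₂L₂)ΔT = g
α₁L₁ + α₂L₂ = 4.70×10⁻⁶×0.7994 + 9.5×10⁻⁷×1.032 = 4.73758×10⁻⁶ m/K
ΔT = 2.52×10⁻³ / 4.73758×10⁻⁶ = 531.92 K
T = 14.7 + 531.92 = 546.62 °C

T = 547 °C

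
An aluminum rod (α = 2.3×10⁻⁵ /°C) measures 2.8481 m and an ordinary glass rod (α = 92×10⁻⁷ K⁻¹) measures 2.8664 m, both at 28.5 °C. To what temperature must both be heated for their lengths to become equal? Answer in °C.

L₁(1 + α₁ΔT) = L₂(1 + α₂ΔT) ⇒ ΔT = (L₂ − L₁)/(α₁L₁ − α₂L₂)
L₂ − L₁ = 2.8664 − 2.8481 = 1.83×10⁻² m
α₁L₁ − α₂L₂ = 2.3×10⁻⁵×2.8481 − 92×10⁻⁷×2.8664 = 3.913542×10⁻⁵ m/K
ΔT = 1.83×10⁻² / 3.913542×10⁻⁵ = 467.607 K
T = 28.5 + 467.607 = 496.107 °C

T = 496.1 °C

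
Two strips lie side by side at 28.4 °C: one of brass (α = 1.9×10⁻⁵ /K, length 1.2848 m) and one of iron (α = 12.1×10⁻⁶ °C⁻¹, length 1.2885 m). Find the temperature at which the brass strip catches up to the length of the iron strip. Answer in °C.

T = 447.9 °C

Equal length when α₁L₁ΔT − α₂L₂ΔT = L₂ − L₁ = 3.70×10⁻³ m
α₁L₁ = 2.44112×10⁻⁵, α₂L₂ = 1.559085×10⁻⁵ → Δ(αL) = 8.82035×10⁻⁶ m/K
ΔT = 3.70×10⁻³ / 8.82035×10⁻⁶ = 419.484 K, so T = 28.4 + 419.484 = 447.884 °C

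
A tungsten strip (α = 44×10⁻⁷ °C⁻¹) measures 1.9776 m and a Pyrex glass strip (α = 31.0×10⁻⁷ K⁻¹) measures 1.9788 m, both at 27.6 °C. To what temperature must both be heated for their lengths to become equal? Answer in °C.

T = 495.0 °C

Equal length when α₁L₁ΔT − α₂L₂ΔT = L₂ − L₁ = 1.20×10⁻³ m
α₁L₁ = 8.70144×10⁻⁶, α₂L₂ = 6.13428×10⁻⁶ → Δ(αL) = 2.56716×10⁻⁶ m/K
ΔT = 1.20×10⁻³ / 2.56716×10⁻⁶ = 467.443 K, so T = 27.6 + 467.443 = 495.043 °C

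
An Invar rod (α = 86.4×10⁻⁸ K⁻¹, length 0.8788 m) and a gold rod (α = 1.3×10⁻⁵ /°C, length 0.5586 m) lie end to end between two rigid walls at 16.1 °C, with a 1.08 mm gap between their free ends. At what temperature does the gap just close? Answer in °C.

α₁L₁ = 7.592832×10⁻⁷ m/K, α₂L₂ = 7.2618×10⁻⁶ m/K → total 8.0210832×10⁻⁶ m/K
ΔT = g/(α₁L₁+α₂L₂) = 1.08×10⁻³ / 8.0210832×10⁻⁶ = 134.65 K
T = 16.1 + 134.65 = 150.75 °C

T = 151 °C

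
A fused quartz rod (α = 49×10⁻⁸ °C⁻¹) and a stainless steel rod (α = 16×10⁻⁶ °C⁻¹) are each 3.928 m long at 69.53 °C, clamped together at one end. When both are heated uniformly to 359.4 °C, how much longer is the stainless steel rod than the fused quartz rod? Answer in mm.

ΔT = 289.87 K
fused quartz: ΔL = 49×10⁻⁸ × 3.928 m × 289.87 = 5.5792×10⁻⁴ m = 0.55792 mm
stainless steel: ΔL = 16×10⁻⁶ × 3.928 m × 289.87 = 1.8218×10⁻² m = 18.218 mm
difference = 18.218 − 0.55792 = 17.66008 mm

17.7 mm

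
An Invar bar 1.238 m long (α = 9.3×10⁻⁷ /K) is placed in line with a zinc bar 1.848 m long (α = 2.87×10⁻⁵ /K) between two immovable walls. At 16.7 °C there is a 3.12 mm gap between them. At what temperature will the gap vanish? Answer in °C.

Gap closes when ΔL₁ + ΔL₂ = 3.12 mm = 3.12×10⁻³ m
(α₁L₁ + α₂L₂)ΔT = g
α₁L₁ + α₂L₂ = 9.3×10⁻⁷×1.238 + 2.87×10⁻⁵×1.848 = 5.418894×10⁻⁵ m/K
ΔT = 3.12×10⁻³ / 5.418894×10⁻⁵ = 57.576 K
T = 16.7 + 57.576 = 74.276 °C

T = 74.3 °C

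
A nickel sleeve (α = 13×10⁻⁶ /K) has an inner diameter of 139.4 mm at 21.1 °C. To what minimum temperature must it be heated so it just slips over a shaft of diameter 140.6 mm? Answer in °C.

T = 683 °C

Required Δd = 140.6 − 139.4 = 1.2 mm
Δd = αd₀ΔT ⇒ ΔT = Δd/(αd₀) = 1.2 / (13×10⁻⁶ × 139.4) = 662.18 K
T_min = 21.1 + 662.18 = 683.28 °C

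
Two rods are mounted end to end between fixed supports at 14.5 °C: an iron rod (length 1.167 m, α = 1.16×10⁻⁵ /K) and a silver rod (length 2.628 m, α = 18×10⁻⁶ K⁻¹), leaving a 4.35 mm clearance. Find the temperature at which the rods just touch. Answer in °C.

Gap closes when ΔL₁ + ΔL₂ = 4.35 mm = 4.35×10⁻³ m
(α₁L₁ + α₂L₂)ΔT = g
α₁L₁ + α₂L₂ = 1.16×10⁻⁵×1.167 + 18×10⁻⁶×2.628 = 6.08412×10⁻⁵ m/K
ΔT = 4.35×10⁻³ / 6.08412×10⁻⁵ = 71.498 K
T = 14.5 + 71.498 = 85.998 °C

T = 86.0 °C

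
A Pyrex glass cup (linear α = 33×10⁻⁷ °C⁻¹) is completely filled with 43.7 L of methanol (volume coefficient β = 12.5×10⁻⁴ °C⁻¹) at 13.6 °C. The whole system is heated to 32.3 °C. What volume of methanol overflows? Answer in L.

The cup also expands: β_container ≈ 3α = 9.9×10⁻⁶ /K
Net overflow = V₀(β_liq − 3α_cont)ΔT
β − 3α = 1.25×10⁻³ − 9.9×10⁻⁶ = 1.2401×10⁻³ /K; ΔT = 18.7 K
ΔV = 43.7 × 1.2401×10⁻³ × 18.7 = 1.01 L

1.01 L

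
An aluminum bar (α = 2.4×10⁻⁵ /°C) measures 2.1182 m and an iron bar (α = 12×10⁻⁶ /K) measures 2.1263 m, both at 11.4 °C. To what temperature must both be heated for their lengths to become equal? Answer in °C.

L₁(1 + α₁ΔT) = L₂(1 + α₂ΔT) ⇒ ΔT = (L₂ − L₁)/(α₁L₁ − α₂L₂)
L₂ − L₁ = 2.1263 − 2.1182 = 8.10×10⁻³ m
α₁L₁ − α₂L₂ = 2.4×10⁻⁵×2.1182 − 12×10⁻⁶×2.1263 = 2.53212×10⁻⁵ m/K
ΔT = 8.10×10⁻³ / 2.53212×10⁻⁵ = 319.890 K
T = 11.4 + 319.890 = 331.290 °C

T = 331.3 °C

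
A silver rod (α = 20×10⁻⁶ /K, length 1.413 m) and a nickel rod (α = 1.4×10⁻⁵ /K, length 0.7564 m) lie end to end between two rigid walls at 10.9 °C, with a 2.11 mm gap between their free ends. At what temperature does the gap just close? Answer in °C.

α₁L₁ = 2.826×10⁻⁵ m/K, α₂L₂ = 1.05896×10⁻⁵ m/K → total 3.88496×10⁻⁵ m/K
ΔT = g/(α₁L₁+α₂L₂) = 2.11×10⁻³ / 3.88496×10⁻⁵ = 54.312 K
T = 10.9 + 54.312 = 65.212 °C

T = 65.2 °C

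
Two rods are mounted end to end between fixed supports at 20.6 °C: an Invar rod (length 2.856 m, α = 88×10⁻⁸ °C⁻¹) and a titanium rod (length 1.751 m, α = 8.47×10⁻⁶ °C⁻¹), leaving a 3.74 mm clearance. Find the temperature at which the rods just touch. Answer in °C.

T = 236 °C

Gap closes when ΔL₁ + ΔL₂ = 3.74 mm = 3.74×10⁻³ m
(α₁L₁ + α₂L₂)ΔT = g
α₁L₁ + α₂L₂ = 88×10⁻⁸×2.856 + 8.47×10⁻⁶×1.751 = 1.734425×10⁻⁵ m/K
ΔT = 3.74×10⁻³ / 1.734425×10⁻⁵ = 215.63 K
T = 20.6 + 215.63 = 236.23 °C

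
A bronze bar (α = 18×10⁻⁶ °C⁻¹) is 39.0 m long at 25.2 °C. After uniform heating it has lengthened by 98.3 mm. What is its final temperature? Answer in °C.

ΔL = αL₀ΔT ⇒ ΔT = ΔL / (αL₀)
ΔT = 98.3×10⁻³ m / (18×10⁻⁶ × 39.0 m) = 140.03 K
T = 25.2 + 140.03 = 165.23 °C

T = 165 °C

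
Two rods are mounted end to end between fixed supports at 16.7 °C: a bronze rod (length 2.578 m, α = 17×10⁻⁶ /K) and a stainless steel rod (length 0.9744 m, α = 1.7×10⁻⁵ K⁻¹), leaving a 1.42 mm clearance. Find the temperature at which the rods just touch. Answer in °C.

T = 40.2 °C

α₁L₁ = 4.3826×10⁻⁵ m/K, α₂L₂ = 1.65648×10⁻⁵ m/K → total 6.03908×10⁻⁵ m/K
ΔT = g/(α₁L₁+α₂L₂) = 1.42×10⁻³ / 6.03908×10⁻⁵ = 23.514 K
T = 16.7 + 23.514 = 40.214 °C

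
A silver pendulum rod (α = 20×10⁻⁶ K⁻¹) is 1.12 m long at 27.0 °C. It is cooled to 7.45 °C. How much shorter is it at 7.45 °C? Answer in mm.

ΔL = 0.438 mm

|ΔT| = |7.45 − 27.0| = 19.55 K
ΔL = αL₀ΔT = (20×10⁻⁶)(1.12)(19.55) = 4.38×10⁻⁴ m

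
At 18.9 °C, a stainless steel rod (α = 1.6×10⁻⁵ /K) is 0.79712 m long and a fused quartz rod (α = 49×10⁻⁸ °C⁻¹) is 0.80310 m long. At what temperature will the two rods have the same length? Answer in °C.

T = 502.7 °C

L₁(1 + α₁ΔT) = L₂(1 + α₂ΔT) ⇒ ΔT = (L₂ − L₁)/(α₁L₁ − α₂L₂)
L₂ − L₁ = 0.80310 − 0.79712 = 5.98×10⁻³ m
α₁L₁ − α₂L₂ = 1.6×10⁻⁵×0.79712 − 49×10⁻⁸×0.80310 = 1.2360401×10⁻⁵ m/K
ΔT = 5.98×10⁻³ / 1.2360401×10⁻⁵ = 483.803 K
T = 18.9 + 483.803 = 502.703 °C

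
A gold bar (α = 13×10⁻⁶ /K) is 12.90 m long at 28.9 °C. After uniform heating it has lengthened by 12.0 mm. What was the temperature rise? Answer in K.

ΔT = 71.6 K

ΔL = αL₀ΔT ⇒ ΔT = ΔL / (αL₀)
ΔT = 12.0×10⁻³ m / (13×10⁻⁶ × 12.90 m) = 71.556 K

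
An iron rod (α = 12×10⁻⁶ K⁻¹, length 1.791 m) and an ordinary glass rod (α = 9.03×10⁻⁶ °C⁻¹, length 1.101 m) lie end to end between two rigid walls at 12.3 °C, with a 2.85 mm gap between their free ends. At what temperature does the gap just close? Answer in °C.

T = 103 °C

α₁L₁ = 2.1492×10⁻⁵ m/K, α₂L₂ = 9.94203×10⁻⁶ m/K → total 3.143403×10⁻⁵ m/K
ΔT = g/(α₁L₁+α₂L₂) = 2.85×10⁻³ / 3.143403×10⁻⁵ = 90.67 K
T = 12.3 + 90.67 = 102.97 °C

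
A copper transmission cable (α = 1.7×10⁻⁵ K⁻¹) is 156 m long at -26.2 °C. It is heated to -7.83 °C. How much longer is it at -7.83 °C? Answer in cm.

ΔL = 4.87 cm

|ΔT| = |-7.83 − (-26.2)| = 18.37 K
ΔL = αL₀ΔT = (1.7×10⁻⁵)(156)(18.37) = 4.87×10⁻² m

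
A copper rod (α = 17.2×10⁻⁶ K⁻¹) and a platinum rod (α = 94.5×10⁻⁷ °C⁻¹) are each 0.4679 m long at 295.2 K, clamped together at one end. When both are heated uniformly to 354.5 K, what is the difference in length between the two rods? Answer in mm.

0.215 mm

ΔT = 59.3 K
copper: ΔL = 17.2×10⁻⁶ × 0.4679 m × 59.3 = 4.7724×10⁻⁴ m = 0.47724 mm
platinum: ΔL = 94.5×10⁻⁷ × 0.4679 m × 59.3 = 2.6220×10⁻⁴ m = 0.26220 mm
difference = 0.47724 − 0.26220 = 0.21504 mm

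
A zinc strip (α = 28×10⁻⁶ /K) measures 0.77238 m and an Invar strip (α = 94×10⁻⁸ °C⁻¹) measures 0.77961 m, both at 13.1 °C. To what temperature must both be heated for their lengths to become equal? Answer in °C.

T = 359.1 °C

Equal length when α₁L₁ΔT − α₂L₂ΔT = L₂ − L₁ = 7.23×10⁻³ m
α₁L₁ = 2.162664×10⁻⁵, α₂L₂ = 7.328334×10⁻⁷ → Δ(αL) = 2.08938066×10⁻⁵ m/K
ΔT = 7.23×10⁻³ / 2.08938066×10⁻⁵ = 346.036 K, so T = 13.1 + 346.036 = 359.136 °C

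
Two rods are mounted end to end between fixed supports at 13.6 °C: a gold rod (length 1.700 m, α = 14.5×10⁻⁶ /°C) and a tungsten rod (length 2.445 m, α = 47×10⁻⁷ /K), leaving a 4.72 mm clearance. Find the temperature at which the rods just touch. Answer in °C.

Gap closes when ΔL₁ + ΔL₂ = 4.72 mm = 4.72×10⁻³ m
(α₁L₁ + α₂L₂)ΔT = g
α₁L₁ + α₂L₂ = 14.5×10⁻⁶×1.700 + 47×10⁻⁷×2.445 = 3.61415×10⁻⁵ m/K
ΔT = 4.72×10⁻³ / 3.61415×10⁻⁵ = 130.60 K
T = 13.6 + 130.60 = 144.20 °C

T = 144 °C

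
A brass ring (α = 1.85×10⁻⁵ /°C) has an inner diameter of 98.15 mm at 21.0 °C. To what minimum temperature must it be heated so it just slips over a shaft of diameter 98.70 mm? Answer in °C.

Required Δd = 98.70 − 98.15 = 0.55 mm
Δd = αd₀ΔT ⇒ ΔT = Δd/(αd₀) = 0.55 / (1.85×10⁻⁵ × 98.15) = 302.90 K
T_min = 21.0 + 302.90 = 323.90 °C

T = 324 °C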